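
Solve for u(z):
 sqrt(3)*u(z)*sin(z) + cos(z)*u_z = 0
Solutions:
 u(z) = C1*cos(z)^(sqrt(3))


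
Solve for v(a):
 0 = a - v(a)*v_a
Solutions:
 v(a) = -sqrt(C1 + a^2)
 v(a) = sqrt(C1 + a^2)


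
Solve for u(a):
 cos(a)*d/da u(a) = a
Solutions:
 u(a) = C1 + Integral(a/cos(a), a)


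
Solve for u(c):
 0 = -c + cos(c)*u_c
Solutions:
 u(c) = C1 + Integral(c/cos(c), c)


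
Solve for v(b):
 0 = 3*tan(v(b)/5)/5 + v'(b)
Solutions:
 v(b) = -5*asin(C1*exp(-3*b/25)) + 5*pi
 v(b) = 5*asin(C1*exp(-3*b/25))


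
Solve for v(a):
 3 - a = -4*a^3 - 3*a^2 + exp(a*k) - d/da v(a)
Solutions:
 v(a) = C1 - a^4 - a^3 + a^2/2 - 3*a + exp(a*k)/k


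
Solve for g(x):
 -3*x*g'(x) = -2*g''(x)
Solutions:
 g(x) = C1 + C2*erfi(sqrt(3)*x/2)


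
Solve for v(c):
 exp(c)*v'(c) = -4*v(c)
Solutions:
 v(c) = C1*exp(4*exp(-c))


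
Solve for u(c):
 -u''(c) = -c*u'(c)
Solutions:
 u(c) = C1 + C2*erfi(sqrt(2)*c/2)


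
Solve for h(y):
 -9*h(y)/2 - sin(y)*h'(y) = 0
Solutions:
 h(y) = C1*(cos(y) + 1)^(1/4)*(cos(y)^2 + 2*cos(y) + 1)/((cos(y) - 1)^(1/4)*(cos(y)^2 - 2*cos(y) + 1))


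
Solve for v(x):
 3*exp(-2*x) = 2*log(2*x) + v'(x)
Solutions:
 v(x) = C1 - 2*x*log(x) + 2*x*(1 - log(2)) - 3*exp(-2*x)/2


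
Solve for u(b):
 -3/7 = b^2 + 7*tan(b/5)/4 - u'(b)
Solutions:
 u(b) = C1 + b^3/3 + 3*b/7 - 35*log(cos(b/5))/4


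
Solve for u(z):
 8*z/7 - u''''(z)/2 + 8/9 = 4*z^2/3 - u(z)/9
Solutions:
 u(z) = C1*exp(-2^(1/4)*sqrt(3)*z/3) + C2*exp(2^(1/4)*sqrt(3)*z/3) + C3*sin(2^(1/4)*sqrt(3)*z/3) + C4*cos(2^(1/4)*sqrt(3)*z/3) + 12*z^2 - 72*z/7 - 8


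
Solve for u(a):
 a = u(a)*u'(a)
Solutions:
 u(a) = -sqrt(C1 + a^2)
 u(a) = sqrt(C1 + a^2)


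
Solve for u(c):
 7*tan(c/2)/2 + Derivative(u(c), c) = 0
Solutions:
 u(c) = C1 + 7*log(cos(c/2))


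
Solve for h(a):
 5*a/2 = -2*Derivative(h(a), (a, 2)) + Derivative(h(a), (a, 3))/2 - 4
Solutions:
 h(a) = C1 + C2*a + C3*exp(4*a) - 5*a^3/24 - 37*a^2/32


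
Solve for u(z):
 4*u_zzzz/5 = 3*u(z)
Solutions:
 u(z) = C1*exp(-15^(1/4)*sqrt(2)*z/2) + C2*exp(15^(1/4)*sqrt(2)*z/2) + C3*sin(15^(1/4)*sqrt(2)*z/2) + C4*cos(15^(1/4)*sqrt(2)*z/2)


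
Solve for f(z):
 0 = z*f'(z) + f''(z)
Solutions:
 f(z) = C1 + C2*erf(sqrt(2)*z/2)


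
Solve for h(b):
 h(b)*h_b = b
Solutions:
 h(b) = -sqrt(C1 + b^2)
 h(b) = sqrt(C1 + b^2)


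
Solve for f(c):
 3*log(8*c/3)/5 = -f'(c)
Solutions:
 f(c) = C1 - 3*c*log(c)/5 - 9*c*log(2)/5 + 3*c/5 + 3*c*log(3)/5


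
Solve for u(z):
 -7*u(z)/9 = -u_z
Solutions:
 u(z) = C1*exp(7*z/9)


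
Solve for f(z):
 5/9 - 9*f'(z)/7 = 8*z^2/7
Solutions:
 f(z) = C1 - 8*z^3/27 + 35*z/81


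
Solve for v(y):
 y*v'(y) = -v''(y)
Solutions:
 v(y) = C1 + C2*erf(sqrt(2)*y/2)


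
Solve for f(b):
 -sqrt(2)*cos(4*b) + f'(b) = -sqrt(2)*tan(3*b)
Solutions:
 f(b) = C1 + sqrt(2)*log(cos(3*b))/3 + sqrt(2)*sin(4*b)/4


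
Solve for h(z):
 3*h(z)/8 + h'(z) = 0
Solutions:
 h(z) = C1*exp(-3*z/8)


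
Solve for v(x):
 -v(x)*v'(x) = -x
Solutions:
 v(x) = -sqrt(C1 + x^2)
 v(x) = sqrt(C1 + x^2)


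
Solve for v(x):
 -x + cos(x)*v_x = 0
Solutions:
 v(x) = C1 + Integral(x/cos(x), x)


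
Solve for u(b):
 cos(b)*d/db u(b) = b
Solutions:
 u(b) = C1 + Integral(b/cos(b), b)


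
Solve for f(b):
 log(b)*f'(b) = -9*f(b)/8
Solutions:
 f(b) = C1*exp(-9*li(b)/8)


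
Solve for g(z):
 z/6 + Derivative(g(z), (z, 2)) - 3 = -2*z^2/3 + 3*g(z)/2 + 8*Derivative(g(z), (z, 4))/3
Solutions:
 g(z) = 4*z^2/9 + z/9 + (C1*sin(sqrt(3)*z*sin(atan(sqrt(15))/2)/2) + C2*cos(sqrt(3)*z*sin(atan(sqrt(15))/2)/2))*exp(-sqrt(3)*z*cos(atan(sqrt(15))/2)/2) + (C3*sin(sqrt(3)*z*sin(atan(sqrt(15))/2)/2) + C4*cos(sqrt(3)*z*sin(atan(sqrt(15))/2)/2))*exp(sqrt(3)*z*cos(atan(sqrt(15))/2)/2) - 38/27


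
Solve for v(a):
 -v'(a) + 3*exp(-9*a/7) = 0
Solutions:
 v(a) = C1 - 7*exp(-9*a/7)/3


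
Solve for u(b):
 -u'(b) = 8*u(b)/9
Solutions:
 u(b) = C1*exp(-8*b/9)


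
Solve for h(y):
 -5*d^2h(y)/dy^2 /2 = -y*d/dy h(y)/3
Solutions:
 h(y) = C1 + C2*erfi(sqrt(15)*y/15)


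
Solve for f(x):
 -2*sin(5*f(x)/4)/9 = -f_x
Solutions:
 -2*x/9 + 2*log(cos(5*f(x)/4) - 1)/5 - 2*log(cos(5*f(x)/4) + 1)/5 = C1


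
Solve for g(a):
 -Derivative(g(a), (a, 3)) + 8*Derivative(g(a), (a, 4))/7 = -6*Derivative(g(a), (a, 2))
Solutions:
 g(a) = C1 + C2*a + (C3*sin(sqrt(1295)*a/16) + C4*cos(sqrt(1295)*a/16))*exp(7*a/16)


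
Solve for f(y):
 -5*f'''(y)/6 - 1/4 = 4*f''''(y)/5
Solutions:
 f(y) = C1 + C2*y + C3*y^2 + C4*exp(-25*y/24) - y^3/20


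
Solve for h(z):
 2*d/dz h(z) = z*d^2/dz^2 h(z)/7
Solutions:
 h(z) = C1 + C2*z^15


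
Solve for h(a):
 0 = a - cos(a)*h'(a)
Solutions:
 h(a) = C1 + Integral(a/cos(a), a)


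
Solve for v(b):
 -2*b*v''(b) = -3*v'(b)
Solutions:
 v(b) = C1 + C2*b^(5/2)


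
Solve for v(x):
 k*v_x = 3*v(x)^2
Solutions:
 v(x) = -k/(C1*k + 3*x)


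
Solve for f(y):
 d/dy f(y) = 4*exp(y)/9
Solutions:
 f(y) = C1 + 4*exp(y)/9


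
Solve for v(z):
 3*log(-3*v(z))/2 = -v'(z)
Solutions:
 2*Integral(1/(log(-_y) + log(3)), (_y, v(z)))/3 = C1 - z


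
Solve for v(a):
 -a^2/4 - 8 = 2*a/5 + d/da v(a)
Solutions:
 v(a) = C1 - a^3/12 - a^2/5 - 8*a


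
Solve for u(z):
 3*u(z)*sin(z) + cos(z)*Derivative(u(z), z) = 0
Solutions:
 u(z) = C1*cos(z)^3


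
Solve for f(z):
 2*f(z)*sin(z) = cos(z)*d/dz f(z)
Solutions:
 f(z) = C1/cos(z)^2


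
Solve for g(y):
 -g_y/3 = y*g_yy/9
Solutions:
 g(y) = C1 + C2/y^2


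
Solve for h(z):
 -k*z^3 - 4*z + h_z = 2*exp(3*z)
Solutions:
 h(z) = C1 + k*z^4/4 + 2*z^2 + 2*exp(3*z)/3


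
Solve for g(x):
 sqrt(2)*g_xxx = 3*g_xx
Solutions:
 g(x) = C1 + C2*x + C3*exp(3*sqrt(2)*x/2)


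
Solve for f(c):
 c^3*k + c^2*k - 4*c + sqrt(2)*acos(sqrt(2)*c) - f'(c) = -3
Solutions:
 f(c) = C1 + c^4*k/4 + c^3*k/3 - 2*c^2 + 3*c + sqrt(2)*(c*acos(sqrt(2)*c) - sqrt(2)*sqrt(1 - 2*c^2)/2)


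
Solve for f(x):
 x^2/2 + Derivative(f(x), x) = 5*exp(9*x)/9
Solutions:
 f(x) = C1 - x^3/6 + 5*exp(9*x)/81


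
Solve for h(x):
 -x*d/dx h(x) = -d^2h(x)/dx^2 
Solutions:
 h(x) = C1 + C2*erfi(sqrt(2)*x/2)


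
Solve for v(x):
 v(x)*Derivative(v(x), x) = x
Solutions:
 v(x) = -sqrt(C1 + x^2)
 v(x) = sqrt(C1 + x^2)


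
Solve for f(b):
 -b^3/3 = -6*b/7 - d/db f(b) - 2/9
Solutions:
 f(b) = C1 + b^4/12 - 3*b^2/7 - 2*b/9


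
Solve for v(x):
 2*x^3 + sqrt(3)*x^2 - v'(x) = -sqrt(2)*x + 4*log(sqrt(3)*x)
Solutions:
 v(x) = C1 + x^4/2 + sqrt(3)*x^3/3 + sqrt(2)*x^2/2 - 4*x*log(x) - x*log(9) + 4*x


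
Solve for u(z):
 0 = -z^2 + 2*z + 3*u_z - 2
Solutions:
 u(z) = C1 + z^3/9 - z^2/3 + 2*z/3


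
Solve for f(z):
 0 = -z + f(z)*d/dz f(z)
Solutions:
 f(z) = -sqrt(C1 + z^2)
 f(z) = sqrt(C1 + z^2)


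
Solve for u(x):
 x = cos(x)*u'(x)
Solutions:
 u(x) = C1 + Integral(x/cos(x), x)


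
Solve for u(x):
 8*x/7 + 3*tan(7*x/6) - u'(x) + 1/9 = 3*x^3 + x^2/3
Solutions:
 u(x) = C1 - 3*x^4/4 - x^3/9 + 4*x^2/7 + x/9 - 18*log(cos(7*x/6))/7


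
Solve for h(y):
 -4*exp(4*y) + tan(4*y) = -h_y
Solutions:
 h(y) = C1 + exp(4*y) + log(cos(4*y))/4


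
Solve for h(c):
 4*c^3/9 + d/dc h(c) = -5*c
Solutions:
 h(c) = C1 - c^4/9 - 5*c^2/2


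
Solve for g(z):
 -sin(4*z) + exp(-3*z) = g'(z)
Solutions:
 g(z) = C1 + cos(4*z)/4 - exp(-3*z)/3


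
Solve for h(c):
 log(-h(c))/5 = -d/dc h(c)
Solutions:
 -li(-h(c)) = C1 - c/5


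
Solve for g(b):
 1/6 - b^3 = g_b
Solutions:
 g(b) = C1 - b^4/4 + b/6


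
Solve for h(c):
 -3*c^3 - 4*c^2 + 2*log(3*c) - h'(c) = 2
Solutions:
 h(c) = C1 - 3*c^4/4 - 4*c^3/3 + 2*c*log(c) - 4*c + 2*c*log(3)


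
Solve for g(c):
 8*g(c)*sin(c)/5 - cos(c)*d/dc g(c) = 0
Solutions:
 g(c) = C1/cos(c)^(8/5)


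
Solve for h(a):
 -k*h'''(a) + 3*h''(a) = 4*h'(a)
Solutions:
 h(a) = C1 + C2*exp(a*(3 - sqrt(9 - 16*k))/(2*k)) + C3*exp(a*(sqrt(9 - 16*k) + 3)/(2*k))


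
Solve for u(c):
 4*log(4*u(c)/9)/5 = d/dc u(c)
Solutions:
 -5*Integral(1/(log(_y) - 2*log(3) + 2*log(2)), (_y, u(c)))/4 = C1 - c


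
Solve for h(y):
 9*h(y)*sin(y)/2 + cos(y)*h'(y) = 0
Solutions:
 h(y) = C1*cos(y)^(9/2)


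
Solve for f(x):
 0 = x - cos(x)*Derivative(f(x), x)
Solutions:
 f(x) = C1 + Integral(x/cos(x), x)


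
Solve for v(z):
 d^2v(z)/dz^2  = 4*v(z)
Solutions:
 v(z) = C1*exp(-2*z) + C2*exp(2*z)


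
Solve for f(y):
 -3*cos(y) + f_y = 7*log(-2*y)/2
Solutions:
 f(y) = C1 + 7*y*log(-y)/2 - 7*y/2 + 7*y*log(2)/2 + 3*sin(y)


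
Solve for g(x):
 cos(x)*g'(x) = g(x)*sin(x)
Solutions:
 g(x) = C1/cos(x)


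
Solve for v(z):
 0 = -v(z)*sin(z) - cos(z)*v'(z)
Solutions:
 v(z) = C1*cos(z)


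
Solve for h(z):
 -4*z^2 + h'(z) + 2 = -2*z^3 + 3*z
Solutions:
 h(z) = C1 - z^4/2 + 4*z^3/3 + 3*z^2/2 - 2*z


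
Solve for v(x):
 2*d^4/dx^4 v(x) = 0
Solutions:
 v(x) = C1 + C2*x + C3*x^2 + C4*x^3


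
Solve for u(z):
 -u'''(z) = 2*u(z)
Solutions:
 u(z) = C3*exp(-2^(1/3)*z) + (C1*sin(2^(1/3)*sqrt(3)*z/2) + C2*cos(2^(1/3)*sqrt(3)*z/2))*exp(2^(1/3)*z/2)


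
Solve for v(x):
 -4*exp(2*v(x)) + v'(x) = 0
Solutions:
 v(x) = log(-sqrt(-1/(C1 + 4*x))) - log(2)/2
 v(x) = log(-1/(C1 + 4*x))/2 - log(2)/2


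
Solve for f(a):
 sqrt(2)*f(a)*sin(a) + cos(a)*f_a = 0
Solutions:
 f(a) = C1*cos(a)^(sqrt(2))


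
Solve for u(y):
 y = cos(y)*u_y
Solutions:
 u(y) = C1 + Integral(y/cos(y), y)


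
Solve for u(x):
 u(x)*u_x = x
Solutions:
 u(x) = -sqrt(C1 + x^2)
 u(x) = sqrt(C1 + x^2)


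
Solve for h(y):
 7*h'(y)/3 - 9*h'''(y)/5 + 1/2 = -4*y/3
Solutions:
 h(y) = C1 + C2*exp(-sqrt(105)*y/9) + C3*exp(sqrt(105)*y/9) - 2*y^2/7 - 3*y/14


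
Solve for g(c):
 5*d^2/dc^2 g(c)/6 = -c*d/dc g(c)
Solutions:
 g(c) = C1 + C2*erf(sqrt(15)*c/5)


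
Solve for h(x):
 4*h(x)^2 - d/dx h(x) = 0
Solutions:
 h(x) = -1/(C1 + 4*x)


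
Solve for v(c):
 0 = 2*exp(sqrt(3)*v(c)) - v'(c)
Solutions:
 v(c) = sqrt(3)*(2*log(-1/(C1 + 2*c)) - log(3))/6


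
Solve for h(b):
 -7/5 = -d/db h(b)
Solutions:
 h(b) = C1 + 7*b/5


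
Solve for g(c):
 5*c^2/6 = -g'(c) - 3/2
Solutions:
 g(c) = C1 - 5*c^3/18 - 3*c/2


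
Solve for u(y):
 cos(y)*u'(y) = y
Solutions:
 u(y) = C1 + Integral(y/cos(y), y)


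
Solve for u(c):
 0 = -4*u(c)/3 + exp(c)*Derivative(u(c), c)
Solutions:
 u(c) = C1*exp(-4*exp(-c)/3)


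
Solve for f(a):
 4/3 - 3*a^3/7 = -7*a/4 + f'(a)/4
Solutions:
 f(a) = C1 - 3*a^4/7 + 7*a^2/2 + 16*a/3


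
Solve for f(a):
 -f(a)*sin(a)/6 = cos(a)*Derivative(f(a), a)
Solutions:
 f(a) = C1*cos(a)^(1/6)


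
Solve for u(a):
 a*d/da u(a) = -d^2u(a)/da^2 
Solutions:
 u(a) = C1 + C2*erf(sqrt(2)*a/2)


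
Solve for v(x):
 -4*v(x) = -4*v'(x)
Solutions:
 v(x) = C1*exp(x)


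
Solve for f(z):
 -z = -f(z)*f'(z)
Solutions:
 f(z) = -sqrt(C1 + z^2)
 f(z) = sqrt(C1 + z^2)


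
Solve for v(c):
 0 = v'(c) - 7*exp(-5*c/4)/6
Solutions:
 v(c) = C1 - 14*exp(-5*c/4)/15


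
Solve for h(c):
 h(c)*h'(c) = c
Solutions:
 h(c) = -sqrt(C1 + c^2)
 h(c) = sqrt(C1 + c^2)


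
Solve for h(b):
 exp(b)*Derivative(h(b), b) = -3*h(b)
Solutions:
 h(b) = C1*exp(3*exp(-b))


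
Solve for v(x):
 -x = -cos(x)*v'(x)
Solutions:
 v(x) = C1 + Integral(x/cos(x), x)


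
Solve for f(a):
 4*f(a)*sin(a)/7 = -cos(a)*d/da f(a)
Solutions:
 f(a) = C1*cos(a)^(4/7)


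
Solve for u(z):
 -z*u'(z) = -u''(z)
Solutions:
 u(z) = C1 + C2*erfi(sqrt(2)*z/2)


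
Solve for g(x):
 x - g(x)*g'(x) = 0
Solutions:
 g(x) = -sqrt(C1 + x^2)
 g(x) = sqrt(C1 + x^2)


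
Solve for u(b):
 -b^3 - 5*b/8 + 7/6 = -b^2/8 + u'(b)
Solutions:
 u(b) = C1 - b^4/4 + b^3/24 - 5*b^2/16 + 7*b/6


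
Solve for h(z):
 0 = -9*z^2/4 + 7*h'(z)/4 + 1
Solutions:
 h(z) = C1 + 3*z^3/7 - 4*z/7


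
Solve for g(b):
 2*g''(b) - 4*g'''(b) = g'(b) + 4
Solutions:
 g(b) = C1 - 4*b + (C2*sin(sqrt(3)*b/4) + C3*cos(sqrt(3)*b/4))*exp(b/4)


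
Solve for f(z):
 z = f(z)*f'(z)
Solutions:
 f(z) = -sqrt(C1 + z^2)
 f(z) = sqrt(C1 + z^2)


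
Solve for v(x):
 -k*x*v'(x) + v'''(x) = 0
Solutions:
 v(x) = C1 + Integral(C2*airyai(k^(1/3)*x) + C3*airybi(k^(1/3)*x), x)


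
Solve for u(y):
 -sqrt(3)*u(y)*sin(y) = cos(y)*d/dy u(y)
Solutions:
 u(y) = C1*cos(y)^(sqrt(3))


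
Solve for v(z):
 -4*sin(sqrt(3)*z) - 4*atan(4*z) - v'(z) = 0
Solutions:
 v(z) = C1 - 4*z*atan(4*z) + log(16*z^2 + 1)/2 + 4*sqrt(3)*cos(sqrt(3)*z)/3


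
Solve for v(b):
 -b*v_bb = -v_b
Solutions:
 v(b) = C1 + C2*b^2


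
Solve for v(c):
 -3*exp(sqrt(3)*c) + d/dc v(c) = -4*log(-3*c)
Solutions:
 v(c) = C1 - 4*c*log(-c) + 4*c*(1 - log(3)) + sqrt(3)*exp(sqrt(3)*c)


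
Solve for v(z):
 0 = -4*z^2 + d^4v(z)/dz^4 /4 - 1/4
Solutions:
 v(z) = C1 + C2*z + C3*z^2 + C4*z^3 + 2*z^6/45 + z^4/24


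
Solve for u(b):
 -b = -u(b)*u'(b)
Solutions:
 u(b) = -sqrt(C1 + b^2)
 u(b) = sqrt(C1 + b^2)


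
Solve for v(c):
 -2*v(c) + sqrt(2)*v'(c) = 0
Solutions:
 v(c) = C1*exp(sqrt(2)*c)


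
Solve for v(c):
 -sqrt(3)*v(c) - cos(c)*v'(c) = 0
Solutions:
 v(c) = C1*(sin(c) - 1)^(sqrt(3)/2)/(sin(c) + 1)^(sqrt(3)/2)


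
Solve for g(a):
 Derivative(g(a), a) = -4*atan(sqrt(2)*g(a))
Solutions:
 Integral(1/atan(sqrt(2)*_y), (_y, g(a))) = C1 - 4*a


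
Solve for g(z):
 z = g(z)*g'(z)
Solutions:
 g(z) = -sqrt(C1 + z^2)
 g(z) = sqrt(C1 + z^2)


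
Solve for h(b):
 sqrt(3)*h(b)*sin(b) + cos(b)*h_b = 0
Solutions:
 h(b) = C1*cos(b)^(sqrt(3))


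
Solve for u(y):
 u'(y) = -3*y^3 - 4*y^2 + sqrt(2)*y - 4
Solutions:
 u(y) = C1 - 3*y^4/4 - 4*y^3/3 + sqrt(2)*y^2/2 - 4*y


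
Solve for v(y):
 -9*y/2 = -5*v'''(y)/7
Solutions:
 v(y) = C1 + C2*y + C3*y^2 + 21*y^4/80


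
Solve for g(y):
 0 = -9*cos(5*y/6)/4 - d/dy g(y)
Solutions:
 g(y) = C1 - 27*sin(5*y/6)/10


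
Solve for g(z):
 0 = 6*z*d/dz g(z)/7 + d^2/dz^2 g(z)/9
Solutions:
 g(z) = C1 + C2*erf(3*sqrt(21)*z/7)


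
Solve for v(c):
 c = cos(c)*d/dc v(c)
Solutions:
 v(c) = C1 + Integral(c/cos(c), c)


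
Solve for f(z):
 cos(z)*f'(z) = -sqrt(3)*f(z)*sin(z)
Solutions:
 f(z) = C1*cos(z)^(sqrt(3))


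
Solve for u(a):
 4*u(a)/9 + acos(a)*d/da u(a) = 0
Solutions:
 u(a) = C1*exp(-4*Integral(1/acos(a), a)/9)


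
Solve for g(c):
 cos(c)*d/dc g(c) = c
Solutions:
 g(c) = C1 + Integral(c/cos(c), c)


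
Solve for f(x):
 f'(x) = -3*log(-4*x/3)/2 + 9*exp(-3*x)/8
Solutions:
 f(x) = C1 - 3*x*log(-x)/2 + x*(-3*log(2) + 3/2 + 3*log(3)/2) - 3*exp(-3*x)/8


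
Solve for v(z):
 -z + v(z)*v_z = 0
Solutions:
 v(z) = -sqrt(C1 + z^2)
 v(z) = sqrt(C1 + z^2)


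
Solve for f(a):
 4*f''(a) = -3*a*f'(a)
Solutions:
 f(a) = C1 + C2*erf(sqrt(6)*a/4)


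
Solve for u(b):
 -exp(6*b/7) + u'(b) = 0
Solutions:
 u(b) = C1 + 7*exp(6*b/7)/6


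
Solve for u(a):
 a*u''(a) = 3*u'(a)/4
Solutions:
 u(a) = C1 + C2*a^(7/4)


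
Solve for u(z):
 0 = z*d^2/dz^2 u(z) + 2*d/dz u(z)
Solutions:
 u(z) = C1 + C2/z


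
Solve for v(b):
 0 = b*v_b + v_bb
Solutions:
 v(b) = C1 + C2*erf(sqrt(2)*b/2)


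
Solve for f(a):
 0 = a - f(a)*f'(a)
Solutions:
 f(a) = -sqrt(C1 + a^2)
 f(a) = sqrt(C1 + a^2)


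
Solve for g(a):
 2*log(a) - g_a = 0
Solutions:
 g(a) = C1 + 2*a*log(a) - 2*a


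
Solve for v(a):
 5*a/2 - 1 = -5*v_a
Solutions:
 v(a) = C1 - a^2/4 + a/5


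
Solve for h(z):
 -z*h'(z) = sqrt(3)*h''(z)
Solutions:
 h(z) = C1 + C2*erf(sqrt(2)*3^(3/4)*z/6)


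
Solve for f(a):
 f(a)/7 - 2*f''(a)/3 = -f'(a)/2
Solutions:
 f(a) = C1*exp(a*(21 - sqrt(1113))/56) + C2*exp(a*(21 + sqrt(1113))/56)


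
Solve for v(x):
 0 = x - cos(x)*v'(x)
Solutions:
 v(x) = C1 + Integral(x/cos(x), x)


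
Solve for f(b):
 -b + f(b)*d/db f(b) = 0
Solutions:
 f(b) = -sqrt(C1 + b^2)
 f(b) = sqrt(C1 + b^2)


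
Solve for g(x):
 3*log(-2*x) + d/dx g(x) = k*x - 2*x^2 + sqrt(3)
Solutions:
 g(x) = C1 + k*x^2/2 - 2*x^3/3 - 3*x*log(-x) + x*(-3*log(2) + sqrt(3) + 3)


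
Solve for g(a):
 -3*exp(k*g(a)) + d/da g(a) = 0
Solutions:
 g(a) = Piecewise((log(-1/(C1*k + 3*a*k))/k, Ne(k, 0)), (nan, True))
 g(a) = Piecewise((C1 + 3*a, Eq(k, 0)), (nan, True))


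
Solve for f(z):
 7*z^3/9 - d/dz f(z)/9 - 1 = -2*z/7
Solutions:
 f(z) = C1 + 7*z^4/4 + 9*z^2/7 - 9*z


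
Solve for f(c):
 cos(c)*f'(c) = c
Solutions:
 f(c) = C1 + Integral(c/cos(c), c)


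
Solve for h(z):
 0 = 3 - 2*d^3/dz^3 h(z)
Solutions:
 h(z) = C1 + C2*z + C3*z^2 + z^3/4


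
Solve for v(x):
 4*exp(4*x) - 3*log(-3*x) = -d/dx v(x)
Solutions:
 v(x) = C1 + 3*x*log(-x) + 3*x*(-1 + log(3)) - exp(4*x)


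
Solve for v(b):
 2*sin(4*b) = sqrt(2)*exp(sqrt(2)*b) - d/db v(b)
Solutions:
 v(b) = C1 + exp(sqrt(2)*b) + cos(4*b)/2


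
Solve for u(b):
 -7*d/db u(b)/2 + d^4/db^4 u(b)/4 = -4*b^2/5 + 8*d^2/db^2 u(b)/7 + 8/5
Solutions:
 u(b) = C1 + C2*exp(-b*(32/(sqrt(8841441)/441 + 7)^(1/3) + 21*(sqrt(8841441)/441 + 7)^(1/3))/42)*sin(sqrt(3)*b*(-21*(sqrt(8841441)/441 + 7)^(1/3) + 32/(sqrt(8841441)/441 + 7)^(1/3))/42) + C3*exp(-b*(32/(sqrt(8841441)/441 + 7)^(1/3) + 21*(sqrt(8841441)/441 + 7)^(1/3))/42)*cos(sqrt(3)*b*(-21*(sqrt(8841441)/441 + 7)^(1/3) + 32/(sqrt(8841441)/441 + 7)^(1/3))/42) + C4*exp(b*(32/(21*(sqrt(8841441)/441 + 7)^(1/3)) + (sqrt(8841441)/441 + 7)^(1/3))) + 8*b^3/105 - 128*b^2/1715 - 6864*b/16807


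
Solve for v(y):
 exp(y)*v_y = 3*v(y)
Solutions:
 v(y) = C1*exp(-3*exp(-y))


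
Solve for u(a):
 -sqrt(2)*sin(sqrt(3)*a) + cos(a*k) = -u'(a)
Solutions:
 u(a) = C1 - sqrt(6)*cos(sqrt(3)*a)/3 - sin(a*k)/k


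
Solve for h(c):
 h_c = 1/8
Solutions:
 h(c) = C1 + c/8


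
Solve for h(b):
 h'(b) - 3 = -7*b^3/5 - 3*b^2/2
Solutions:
 h(b) = C1 - 7*b^4/20 - b^3/2 + 3*b


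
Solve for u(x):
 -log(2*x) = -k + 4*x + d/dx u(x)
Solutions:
 u(x) = C1 + k*x - 2*x^2 - x*log(x) - x*log(2) + x


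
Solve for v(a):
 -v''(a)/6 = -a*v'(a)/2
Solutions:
 v(a) = C1 + C2*erfi(sqrt(6)*a/2)


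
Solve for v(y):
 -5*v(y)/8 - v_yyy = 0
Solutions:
 v(y) = C3*exp(-5^(1/3)*y/2) + (C1*sin(sqrt(3)*5^(1/3)*y/4) + C2*cos(sqrt(3)*5^(1/3)*y/4))*exp(5^(1/3)*y/4)


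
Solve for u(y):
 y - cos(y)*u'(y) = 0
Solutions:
 u(y) = C1 + Integral(y/cos(y), y)


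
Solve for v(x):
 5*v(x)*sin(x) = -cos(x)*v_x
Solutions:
 v(x) = C1*cos(x)^5


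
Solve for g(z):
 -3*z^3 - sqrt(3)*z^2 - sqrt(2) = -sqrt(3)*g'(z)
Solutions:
 g(z) = C1 + sqrt(3)*z^4/4 + z^3/3 + sqrt(6)*z/3


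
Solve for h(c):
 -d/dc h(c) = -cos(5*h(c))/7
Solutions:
 -c/7 - log(sin(5*h(c)) - 1)/10 + log(sin(5*h(c)) + 1)/10 = C1


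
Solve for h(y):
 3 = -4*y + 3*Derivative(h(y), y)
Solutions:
 h(y) = C1 + 2*y^2/3 + y


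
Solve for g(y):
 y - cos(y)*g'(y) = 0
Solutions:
 g(y) = C1 + Integral(y/cos(y), y)


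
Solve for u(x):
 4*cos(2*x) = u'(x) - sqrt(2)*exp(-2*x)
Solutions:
 u(x) = C1 + 2*sin(2*x) - sqrt(2)*exp(-2*x)/2


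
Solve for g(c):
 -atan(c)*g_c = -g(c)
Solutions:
 g(c) = C1*exp(Integral(1/atan(c), c))


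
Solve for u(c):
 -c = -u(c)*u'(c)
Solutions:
 u(c) = -sqrt(C1 + c^2)
 u(c) = sqrt(C1 + c^2)


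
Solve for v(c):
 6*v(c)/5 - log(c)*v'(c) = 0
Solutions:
 v(c) = C1*exp(6*li(c)/5)


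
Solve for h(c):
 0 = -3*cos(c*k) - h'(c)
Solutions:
 h(c) = C1 - 3*sin(c*k)/k


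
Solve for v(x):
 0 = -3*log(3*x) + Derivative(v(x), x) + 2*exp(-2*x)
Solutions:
 v(x) = C1 + 3*x*log(x) + 3*x*(-1 + log(3)) + exp(-2*x)


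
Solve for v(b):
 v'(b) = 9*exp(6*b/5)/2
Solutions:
 v(b) = C1 + 15*exp(6*b/5)/4


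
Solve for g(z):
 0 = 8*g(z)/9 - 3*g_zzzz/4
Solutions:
 g(z) = C1*exp(-2*6^(1/4)*z/3) + C2*exp(2*6^(1/4)*z/3) + C3*sin(2*6^(1/4)*z/3) + C4*cos(2*6^(1/4)*z/3)


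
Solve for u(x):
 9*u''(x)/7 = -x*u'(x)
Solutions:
 u(x) = C1 + C2*erf(sqrt(14)*x/6)


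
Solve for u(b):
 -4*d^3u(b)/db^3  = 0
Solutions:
 u(b) = C1 + C2*b + C3*b^2


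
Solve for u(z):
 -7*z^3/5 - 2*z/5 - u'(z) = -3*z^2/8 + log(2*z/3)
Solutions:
 u(z) = C1 - 7*z^4/20 + z^3/8 - z^2/5 - z*log(z) + z*log(3/2) + z


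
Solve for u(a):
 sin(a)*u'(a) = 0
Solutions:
 u(a) = C1


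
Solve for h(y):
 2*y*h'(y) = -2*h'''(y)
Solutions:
 h(y) = C1 + Integral(C2*airyai(-y) + C3*airybi(-y), y)


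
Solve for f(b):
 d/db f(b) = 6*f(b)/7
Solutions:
 f(b) = C1*exp(6*b/7)


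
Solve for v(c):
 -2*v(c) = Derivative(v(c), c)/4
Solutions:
 v(c) = C1*exp(-8*c)


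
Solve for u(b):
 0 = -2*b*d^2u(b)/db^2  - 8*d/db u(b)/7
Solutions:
 u(b) = C1 + C2*b^(3/7)


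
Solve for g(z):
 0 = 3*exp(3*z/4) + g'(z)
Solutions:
 g(z) = C1 - 4*exp(3*z/4)


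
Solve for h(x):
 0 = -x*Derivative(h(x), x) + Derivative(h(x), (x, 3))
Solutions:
 h(x) = C1 + Integral(C2*airyai(x) + C3*airybi(x), x)


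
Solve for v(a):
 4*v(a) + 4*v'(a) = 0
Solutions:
 v(a) = C1*exp(-a)


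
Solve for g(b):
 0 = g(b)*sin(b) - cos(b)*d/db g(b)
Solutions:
 g(b) = C1/cos(b)


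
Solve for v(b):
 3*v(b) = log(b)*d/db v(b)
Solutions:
 v(b) = C1*exp(3*li(b))


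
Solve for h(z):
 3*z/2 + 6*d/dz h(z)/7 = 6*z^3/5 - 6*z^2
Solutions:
 h(z) = C1 + 7*z^4/20 - 7*z^3/3 - 7*z^2/8


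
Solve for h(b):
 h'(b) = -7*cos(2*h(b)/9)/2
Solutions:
 7*b/2 - 9*log(sin(2*h(b)/9) - 1)/4 + 9*log(sin(2*h(b)/9) + 1)/4 = C1


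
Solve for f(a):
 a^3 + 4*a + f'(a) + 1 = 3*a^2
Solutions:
 f(a) = C1 - a^4/4 + a^3 - 2*a^2 - a


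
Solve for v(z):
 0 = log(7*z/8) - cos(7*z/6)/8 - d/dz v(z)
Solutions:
 v(z) = C1 + z*log(z) - 3*z*log(2) - z + z*log(7) - 3*sin(7*z/6)/28


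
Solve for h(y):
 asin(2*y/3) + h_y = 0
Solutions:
 h(y) = C1 - y*asin(2*y/3) - sqrt(9 - 4*y^2)/2


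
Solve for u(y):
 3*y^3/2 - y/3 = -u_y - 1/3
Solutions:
 u(y) = C1 - 3*y^4/8 + y^2/6 - y/3


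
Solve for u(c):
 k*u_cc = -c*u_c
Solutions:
 u(c) = C1 + C2*sqrt(k)*erf(sqrt(2)*c*sqrt(1/k)/2)


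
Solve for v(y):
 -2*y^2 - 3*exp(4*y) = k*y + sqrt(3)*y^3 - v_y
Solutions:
 v(y) = C1 + k*y^2/2 + sqrt(3)*y^4/4 + 2*y^3/3 + 3*exp(4*y)/4


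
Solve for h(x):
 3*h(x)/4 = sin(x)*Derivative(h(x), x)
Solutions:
 h(x) = C1*(cos(x) - 1)^(3/8)/(cos(x) + 1)^(3/8)


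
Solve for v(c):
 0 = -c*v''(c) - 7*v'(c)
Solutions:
 v(c) = C1 + C2/c^6


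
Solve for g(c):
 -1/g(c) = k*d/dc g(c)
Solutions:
 g(c) = -sqrt(C1 - 2*c/k)
 g(c) = sqrt(C1 - 2*c/k)


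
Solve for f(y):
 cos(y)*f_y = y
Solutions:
 f(y) = C1 + Integral(y/cos(y), y)


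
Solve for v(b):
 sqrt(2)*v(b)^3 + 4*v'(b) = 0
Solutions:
 v(b) = -sqrt(2)*sqrt(-1/(C1 - sqrt(2)*b))
 v(b) = sqrt(2)*sqrt(-1/(C1 - sqrt(2)*b))


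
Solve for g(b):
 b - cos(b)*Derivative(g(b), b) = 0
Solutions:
 g(b) = C1 + Integral(b/cos(b), b)


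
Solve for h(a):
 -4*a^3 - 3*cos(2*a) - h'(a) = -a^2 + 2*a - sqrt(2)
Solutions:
 h(a) = C1 - a^4 + a^3/3 - a^2 + sqrt(2)*a - 3*sin(2*a)/2


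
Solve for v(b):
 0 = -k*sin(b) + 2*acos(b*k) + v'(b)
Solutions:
 v(b) = C1 - k*cos(b) - 2*Piecewise((b*acos(b*k) - sqrt(-b^2*k^2 + 1)/k, Ne(k, 0)), (pi*b/2, True))


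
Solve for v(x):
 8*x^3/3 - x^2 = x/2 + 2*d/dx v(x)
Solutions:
 v(x) = C1 + x^4/3 - x^3/6 - x^2/8


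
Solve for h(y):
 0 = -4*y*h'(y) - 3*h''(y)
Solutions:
 h(y) = C1 + C2*erf(sqrt(6)*y/3)


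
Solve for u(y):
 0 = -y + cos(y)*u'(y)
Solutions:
 u(y) = C1 + Integral(y/cos(y), y)


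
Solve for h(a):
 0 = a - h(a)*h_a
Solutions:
 h(a) = -sqrt(C1 + a^2)
 h(a) = sqrt(C1 + a^2)


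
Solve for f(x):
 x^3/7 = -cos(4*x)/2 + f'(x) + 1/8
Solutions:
 f(x) = C1 + x^4/28 - x/8 + sin(4*x)/8


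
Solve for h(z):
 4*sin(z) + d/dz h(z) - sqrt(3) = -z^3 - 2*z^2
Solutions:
 h(z) = C1 - z^4/4 - 2*z^3/3 + sqrt(3)*z + 4*cos(z)


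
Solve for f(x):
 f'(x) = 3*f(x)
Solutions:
 f(x) = C1*exp(3*x)


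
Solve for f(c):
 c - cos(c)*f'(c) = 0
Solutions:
 f(c) = C1 + Integral(c/cos(c), c)


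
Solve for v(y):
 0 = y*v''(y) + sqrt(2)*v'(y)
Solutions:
 v(y) = C1 + C2*y^(1 - sqrt(2))


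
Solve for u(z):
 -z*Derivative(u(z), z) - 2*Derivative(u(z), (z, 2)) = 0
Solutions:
 u(z) = C1 + C2*erf(z/2)


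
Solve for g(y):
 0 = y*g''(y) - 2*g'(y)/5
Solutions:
 g(y) = C1 + C2*y^(7/5)


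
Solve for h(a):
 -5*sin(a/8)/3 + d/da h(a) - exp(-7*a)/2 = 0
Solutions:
 h(a) = C1 - 40*cos(a/8)/3 - exp(-7*a)/14


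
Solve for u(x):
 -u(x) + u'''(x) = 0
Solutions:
 u(x) = C3*exp(x) + (C1*sin(sqrt(3)*x/2) + C2*cos(sqrt(3)*x/2))*exp(-x/2)


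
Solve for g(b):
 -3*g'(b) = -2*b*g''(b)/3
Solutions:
 g(b) = C1 + C2*b^(11/2)


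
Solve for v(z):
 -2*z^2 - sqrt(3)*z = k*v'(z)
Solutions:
 v(z) = C1 - 2*z^3/(3*k) - sqrt(3)*z^2/(2*k)


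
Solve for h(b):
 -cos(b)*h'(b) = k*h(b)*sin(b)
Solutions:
 h(b) = C1*exp(k*log(cos(b)))


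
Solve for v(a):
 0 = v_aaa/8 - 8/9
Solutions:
 v(a) = C1 + C2*a + C3*a^2 + 32*a^3/27


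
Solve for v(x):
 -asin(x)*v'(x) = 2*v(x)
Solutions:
 v(x) = C1*exp(-2*Integral(1/asin(x), x))


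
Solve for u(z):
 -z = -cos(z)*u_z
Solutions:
 u(z) = C1 + Integral(z/cos(z), z)


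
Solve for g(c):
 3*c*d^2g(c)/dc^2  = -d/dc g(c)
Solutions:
 g(c) = C1 + C2*c^(2/3)


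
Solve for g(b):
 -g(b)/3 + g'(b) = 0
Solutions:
 g(b) = C1*exp(b/3)


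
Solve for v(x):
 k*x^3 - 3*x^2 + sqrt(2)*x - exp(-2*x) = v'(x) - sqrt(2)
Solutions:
 v(x) = C1 + k*x^4/4 - x^3 + sqrt(2)*x^2/2 + sqrt(2)*x + exp(-2*x)/2


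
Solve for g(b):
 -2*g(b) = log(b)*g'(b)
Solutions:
 g(b) = C1*exp(-2*li(b))


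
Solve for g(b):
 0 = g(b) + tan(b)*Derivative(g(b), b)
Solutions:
 g(b) = C1/sin(b)


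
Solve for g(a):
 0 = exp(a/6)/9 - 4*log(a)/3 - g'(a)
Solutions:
 g(a) = C1 - 4*a*log(a)/3 + 4*a/3 + 2*exp(a/6)/3


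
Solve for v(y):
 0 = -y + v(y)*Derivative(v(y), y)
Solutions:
 v(y) = -sqrt(C1 + y^2)
 v(y) = sqrt(C1 + y^2)


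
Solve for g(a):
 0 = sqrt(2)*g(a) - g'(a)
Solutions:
 g(a) = C1*exp(sqrt(2)*a)


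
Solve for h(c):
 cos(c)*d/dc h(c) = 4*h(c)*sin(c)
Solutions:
 h(c) = C1/cos(c)^4


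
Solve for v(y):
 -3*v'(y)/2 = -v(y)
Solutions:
 v(y) = C1*exp(2*y/3)


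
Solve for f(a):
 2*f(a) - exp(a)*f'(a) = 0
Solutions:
 f(a) = C1*exp(-2*exp(-a))


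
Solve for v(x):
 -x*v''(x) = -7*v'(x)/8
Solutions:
 v(x) = C1 + C2*x^(15/8)


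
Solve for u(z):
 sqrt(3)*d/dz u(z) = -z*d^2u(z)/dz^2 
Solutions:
 u(z) = C1 + C2*z^(1 - sqrt(3))


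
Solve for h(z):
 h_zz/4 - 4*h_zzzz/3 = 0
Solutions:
 h(z) = C1 + C2*z + C3*exp(-sqrt(3)*z/4) + C4*exp(sqrt(3)*z/4)


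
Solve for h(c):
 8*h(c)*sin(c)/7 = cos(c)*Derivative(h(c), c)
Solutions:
 h(c) = C1/cos(c)^(8/7)


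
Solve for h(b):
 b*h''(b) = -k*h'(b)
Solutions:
 h(b) = C1 + b^(1 - re(k))*(C2*sin(log(b)*Abs(im(k))) + C3*cos(log(b)*im(k)))


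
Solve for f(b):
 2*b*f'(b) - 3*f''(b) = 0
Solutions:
 f(b) = C1 + C2*erfi(sqrt(3)*b/3)


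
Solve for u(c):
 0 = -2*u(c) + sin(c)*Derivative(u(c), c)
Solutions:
 u(c) = C1*(cos(c) - 1)/(cos(c) + 1)


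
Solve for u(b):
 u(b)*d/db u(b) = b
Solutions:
 u(b) = -sqrt(C1 + b^2)
 u(b) = sqrt(C1 + b^2)


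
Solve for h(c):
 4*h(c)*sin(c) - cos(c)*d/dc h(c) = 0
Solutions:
 h(c) = C1/cos(c)^4


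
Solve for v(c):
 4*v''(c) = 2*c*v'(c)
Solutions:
 v(c) = C1 + C2*erfi(c/2)


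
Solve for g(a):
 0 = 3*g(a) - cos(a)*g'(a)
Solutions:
 g(a) = C1*(sin(a) + 1)^(3/2)/(sin(a) - 1)^(3/2)


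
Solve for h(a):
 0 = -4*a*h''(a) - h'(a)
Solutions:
 h(a) = C1 + C2*a^(3/4)


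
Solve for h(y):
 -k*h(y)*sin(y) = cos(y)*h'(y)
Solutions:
 h(y) = C1*exp(k*log(cos(y)))


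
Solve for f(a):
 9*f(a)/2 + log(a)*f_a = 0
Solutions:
 f(a) = C1*exp(-9*li(a)/2)


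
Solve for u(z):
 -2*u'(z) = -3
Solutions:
 u(z) = C1 + 3*z/2


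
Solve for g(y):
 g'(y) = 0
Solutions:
 g(y) = C1


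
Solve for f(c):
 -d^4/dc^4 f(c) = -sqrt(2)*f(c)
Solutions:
 f(c) = C1*exp(-2^(1/8)*c) + C2*exp(2^(1/8)*c) + C3*sin(2^(1/8)*c) + C4*cos(2^(1/8)*c)


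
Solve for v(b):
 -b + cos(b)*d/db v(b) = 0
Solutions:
 v(b) = C1 + Integral(b/cos(b), b)


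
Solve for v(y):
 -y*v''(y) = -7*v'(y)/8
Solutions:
 v(y) = C1 + C2*y^(15/8)


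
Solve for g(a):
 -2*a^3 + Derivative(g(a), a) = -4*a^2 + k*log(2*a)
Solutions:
 g(a) = C1 + a^4/2 - 4*a^3/3 + a*k*log(a) - a*k + a*k*log(2)


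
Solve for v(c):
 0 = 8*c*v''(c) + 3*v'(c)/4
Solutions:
 v(c) = C1 + C2*c^(29/32)


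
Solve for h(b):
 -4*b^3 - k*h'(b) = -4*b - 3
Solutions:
 h(b) = C1 - b^4/k + 2*b^2/k + 3*b/k


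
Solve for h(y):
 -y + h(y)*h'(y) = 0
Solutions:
 h(y) = -sqrt(C1 + y^2)
 h(y) = sqrt(C1 + y^2)


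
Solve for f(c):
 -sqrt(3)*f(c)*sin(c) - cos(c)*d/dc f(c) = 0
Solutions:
 f(c) = C1*cos(c)^(sqrt(3))


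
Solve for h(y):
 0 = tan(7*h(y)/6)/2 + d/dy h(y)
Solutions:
 h(y) = -6*asin(C1*exp(-7*y/12))/7 + 6*pi/7
 h(y) = 6*asin(C1*exp(-7*y/12))/7


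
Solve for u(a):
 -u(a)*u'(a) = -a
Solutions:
 u(a) = -sqrt(C1 + a^2)
 u(a) = sqrt(C1 + a^2)


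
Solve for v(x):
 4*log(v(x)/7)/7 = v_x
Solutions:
 7*Integral(1/(-log(_y) + log(7)), (_y, v(x)))/4 = C1 - x


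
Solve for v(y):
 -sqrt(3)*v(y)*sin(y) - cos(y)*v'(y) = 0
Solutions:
 v(y) = C1*cos(y)^(sqrt(3))


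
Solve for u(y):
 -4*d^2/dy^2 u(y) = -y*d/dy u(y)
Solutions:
 u(y) = C1 + C2*erfi(sqrt(2)*y/4)


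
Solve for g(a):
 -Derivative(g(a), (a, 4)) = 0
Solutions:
 g(a) = C1 + C2*a + C3*a^2 + C4*a^3


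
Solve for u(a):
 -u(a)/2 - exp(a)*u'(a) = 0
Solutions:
 u(a) = C1*exp(exp(-a)/2)


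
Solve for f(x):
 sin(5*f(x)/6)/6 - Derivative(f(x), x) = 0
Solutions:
 -x/6 + 3*log(cos(5*f(x)/6) - 1)/5 - 3*log(cos(5*f(x)/6) + 1)/5 = C1


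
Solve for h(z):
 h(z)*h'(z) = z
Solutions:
 h(z) = -sqrt(C1 + z^2)
 h(z) = sqrt(C1 + z^2)


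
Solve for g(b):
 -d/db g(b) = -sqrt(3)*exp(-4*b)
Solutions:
 g(b) = C1 - sqrt(3)*exp(-4*b)/4


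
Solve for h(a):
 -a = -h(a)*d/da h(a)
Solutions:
 h(a) = -sqrt(C1 + a^2)
 h(a) = sqrt(C1 + a^2)


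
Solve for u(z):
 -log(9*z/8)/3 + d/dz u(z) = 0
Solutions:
 u(z) = C1 + z*log(z)/3 - z*log(2) - z/3 + 2*z*log(3)/3


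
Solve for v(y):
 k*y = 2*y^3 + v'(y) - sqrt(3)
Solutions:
 v(y) = C1 + k*y^2/2 - y^4/2 + sqrt(3)*y


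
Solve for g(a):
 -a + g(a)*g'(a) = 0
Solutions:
 g(a) = -sqrt(C1 + a^2)
 g(a) = sqrt(C1 + a^2)


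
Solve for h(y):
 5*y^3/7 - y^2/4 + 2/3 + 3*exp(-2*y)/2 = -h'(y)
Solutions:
 h(y) = C1 - 5*y^4/28 + y^3/12 - 2*y/3 + 3*exp(-2*y)/4


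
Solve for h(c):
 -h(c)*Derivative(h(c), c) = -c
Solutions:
 h(c) = -sqrt(C1 + c^2)
 h(c) = sqrt(C1 + c^2)


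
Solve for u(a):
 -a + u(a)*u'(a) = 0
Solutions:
 u(a) = -sqrt(C1 + a^2)
 u(a) = sqrt(C1 + a^2)


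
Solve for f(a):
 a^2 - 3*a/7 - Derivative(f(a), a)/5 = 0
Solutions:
 f(a) = C1 + 5*a^3/3 - 15*a^2/14


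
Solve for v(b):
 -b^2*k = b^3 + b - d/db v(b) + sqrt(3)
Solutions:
 v(b) = C1 + b^4/4 + b^3*k/3 + b^2/2 + sqrt(3)*b


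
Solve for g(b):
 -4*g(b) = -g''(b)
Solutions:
 g(b) = C1*exp(-2*b) + C2*exp(2*b)


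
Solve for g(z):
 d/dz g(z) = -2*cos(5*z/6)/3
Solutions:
 g(z) = C1 - 4*sin(5*z/6)/5


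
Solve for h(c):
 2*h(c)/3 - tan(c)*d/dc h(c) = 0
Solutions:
 h(c) = C1*sin(c)^(2/3)


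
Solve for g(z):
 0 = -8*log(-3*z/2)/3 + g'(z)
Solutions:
 g(z) = C1 + 8*z*log(-z)/3 + 8*z*(-1 - log(2) + log(3))/3


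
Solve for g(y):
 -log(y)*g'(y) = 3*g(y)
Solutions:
 g(y) = C1*exp(-3*li(y))


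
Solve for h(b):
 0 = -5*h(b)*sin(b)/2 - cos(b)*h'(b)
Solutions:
 h(b) = C1*cos(b)^(5/2)


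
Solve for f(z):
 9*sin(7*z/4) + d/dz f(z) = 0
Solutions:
 f(z) = C1 + 36*cos(7*z/4)/7


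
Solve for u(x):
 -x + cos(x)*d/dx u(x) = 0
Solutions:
 u(x) = C1 + Integral(x/cos(x), x)


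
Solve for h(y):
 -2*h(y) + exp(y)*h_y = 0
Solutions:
 h(y) = C1*exp(-2*exp(-y))


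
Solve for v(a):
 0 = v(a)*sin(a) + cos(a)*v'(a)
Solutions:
 v(a) = C1*cos(a)


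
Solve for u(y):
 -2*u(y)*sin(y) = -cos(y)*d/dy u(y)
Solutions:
 u(y) = C1/cos(y)^2


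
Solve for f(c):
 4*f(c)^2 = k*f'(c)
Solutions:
 f(c) = -k/(C1*k + 4*c)


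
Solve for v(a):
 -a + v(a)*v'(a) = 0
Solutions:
 v(a) = -sqrt(C1 + a^2)
 v(a) = sqrt(C1 + a^2)


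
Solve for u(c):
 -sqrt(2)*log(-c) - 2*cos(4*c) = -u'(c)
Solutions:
 u(c) = C1 + sqrt(2)*c*(log(-c) - 1) + sin(4*c)/2


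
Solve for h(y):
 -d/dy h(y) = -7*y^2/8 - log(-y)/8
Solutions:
 h(y) = C1 + 7*y^3/24 + y*log(-y)/8 - y/8


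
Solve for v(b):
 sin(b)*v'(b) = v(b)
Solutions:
 v(b) = C1*sqrt(cos(b) - 1)/sqrt(cos(b) + 1)


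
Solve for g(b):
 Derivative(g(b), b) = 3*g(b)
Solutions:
 g(b) = C1*exp(3*b)


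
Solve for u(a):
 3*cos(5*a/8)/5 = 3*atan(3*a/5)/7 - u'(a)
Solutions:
 u(a) = C1 + 3*a*atan(3*a/5)/7 - 5*log(9*a^2 + 25)/14 - 24*sin(5*a/8)/25


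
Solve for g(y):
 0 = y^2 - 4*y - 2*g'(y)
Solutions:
 g(y) = C1 + y^3/6 - y^2


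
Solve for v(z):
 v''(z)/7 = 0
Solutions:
 v(z) = C1 + C2*z


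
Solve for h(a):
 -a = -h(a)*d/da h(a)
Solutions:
 h(a) = -sqrt(C1 + a^2)
 h(a) = sqrt(C1 + a^2)


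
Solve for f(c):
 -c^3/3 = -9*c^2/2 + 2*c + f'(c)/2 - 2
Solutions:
 f(c) = C1 - c^4/6 + 3*c^3 - 2*c^2 + 4*c


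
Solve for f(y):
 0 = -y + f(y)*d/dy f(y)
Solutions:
 f(y) = -sqrt(C1 + y^2)
 f(y) = sqrt(C1 + y^2)


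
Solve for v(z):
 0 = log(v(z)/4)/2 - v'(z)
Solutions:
 2*Integral(1/(-log(_y) + 2*log(2)), (_y, v(z))) = C1 - z


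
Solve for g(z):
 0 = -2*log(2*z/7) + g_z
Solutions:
 g(z) = C1 + 2*z*log(z) + z*log(4/49) - 2*z


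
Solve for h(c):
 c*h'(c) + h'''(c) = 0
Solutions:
 h(c) = C1 + Integral(C2*airyai(-c) + C3*airybi(-c), c)


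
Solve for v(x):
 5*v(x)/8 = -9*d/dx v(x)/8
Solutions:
 v(x) = C1*exp(-5*x/9)


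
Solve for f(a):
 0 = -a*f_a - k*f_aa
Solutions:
 f(a) = C1 + C2*sqrt(k)*erf(sqrt(2)*a*sqrt(1/k)/2)


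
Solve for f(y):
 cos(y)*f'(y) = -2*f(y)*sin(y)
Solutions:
 f(y) = C1*cos(y)^2


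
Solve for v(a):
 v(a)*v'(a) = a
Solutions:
 v(a) = -sqrt(C1 + a^2)
 v(a) = sqrt(C1 + a^2)


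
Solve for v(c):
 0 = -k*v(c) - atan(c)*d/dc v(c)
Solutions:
 v(c) = C1*exp(-k*Integral(1/atan(c), c))


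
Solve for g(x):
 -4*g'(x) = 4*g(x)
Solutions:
 g(x) = C1*exp(-x)


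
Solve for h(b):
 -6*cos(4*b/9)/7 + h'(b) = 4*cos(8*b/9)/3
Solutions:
 h(b) = C1 + 27*sin(4*b/9)/14 + 3*sin(8*b/9)/2


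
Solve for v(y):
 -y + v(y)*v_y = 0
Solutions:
 v(y) = -sqrt(C1 + y^2)
 v(y) = sqrt(C1 + y^2)


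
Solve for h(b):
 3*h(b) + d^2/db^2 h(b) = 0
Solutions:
 h(b) = C1*sin(sqrt(3)*b) + C2*cos(sqrt(3)*b)


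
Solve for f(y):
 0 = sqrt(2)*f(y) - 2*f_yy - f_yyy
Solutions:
 f(y) = C1*exp(-y*(8*2^(1/3)/(-16 + sqrt(-256 + (16 - 27*sqrt(2))^2) + 27*sqrt(2))^(1/3) + 2^(2/3)*(-16 + sqrt(-256 + (16 - 27*sqrt(2))^2) + 27*sqrt(2))^(1/3) + 8)/12)*sin(2^(1/3)*sqrt(3)*y*(-2^(1/3)*(-16 + sqrt(-256 + 729*(16/27 - sqrt(2))^2) + 27*sqrt(2))^(1/3) + 8/(-16 + sqrt(-256 + 729*(16/27 - sqrt(2))^2) + 27*sqrt(2))^(1/3))/12) + C2*exp(-y*(8*2^(1/3)/(-16 + sqrt(-256 + (16 - 27*sqrt(2))^2) + 27*sqrt(2))^(1/3) + 2^(2/3)*(-16 + sqrt(-256 + (16 - 27*sqrt(2))^2) + 27*sqrt(2))^(1/3) + 8)/12)*cos(2^(1/3)*sqrt(3)*y*(-2^(1/3)*(-16 + sqrt(-256 + 729*(16/27 - sqrt(2))^2) + 27*sqrt(2))^(1/3) + 8/(-16 + sqrt(-256 + 729*(16/27 - sqrt(2))^2) + 27*sqrt(2))^(1/3))/12) + C3*exp(y*(-4 + 8*2^(1/3)/(-16 + sqrt(-256 + (16 - 27*sqrt(2))^2) + 27*sqrt(2))^(1/3) + 2^(2/3)*(-16 + sqrt(-256 + (16 - 27*sqrt(2))^2) + 27*sqrt(2))^(1/3))/6)


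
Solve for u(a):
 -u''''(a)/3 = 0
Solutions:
 u(a) = C1 + C2*a + C3*a^2 + C4*a^3


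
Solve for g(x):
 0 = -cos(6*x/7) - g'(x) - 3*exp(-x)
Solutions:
 g(x) = C1 - 7*sin(6*x/7)/6 + 3*exp(-x)


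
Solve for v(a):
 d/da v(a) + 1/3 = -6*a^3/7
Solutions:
 v(a) = C1 - 3*a^4/14 - a/3


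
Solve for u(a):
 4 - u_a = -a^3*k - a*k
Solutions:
 u(a) = C1 + a^4*k/4 + a^2*k/2 + 4*a


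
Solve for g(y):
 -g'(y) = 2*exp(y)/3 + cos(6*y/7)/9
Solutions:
 g(y) = C1 - 2*exp(y)/3 - 7*sin(6*y/7)/54


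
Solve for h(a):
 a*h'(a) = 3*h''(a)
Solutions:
 h(a) = C1 + C2*erfi(sqrt(6)*a/6)


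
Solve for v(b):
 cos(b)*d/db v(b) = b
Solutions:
 v(b) = C1 + Integral(b/cos(b), b)


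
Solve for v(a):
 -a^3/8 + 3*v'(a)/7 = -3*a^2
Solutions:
 v(a) = C1 + 7*a^4/96 - 7*a^3/3


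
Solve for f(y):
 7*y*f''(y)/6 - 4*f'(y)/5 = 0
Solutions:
 f(y) = C1 + C2*y^(59/35)


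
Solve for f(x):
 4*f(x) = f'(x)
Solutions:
 f(x) = C1*exp(4*x)


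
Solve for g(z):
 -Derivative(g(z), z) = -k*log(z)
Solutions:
 g(z) = C1 + k*z*log(z) - k*z


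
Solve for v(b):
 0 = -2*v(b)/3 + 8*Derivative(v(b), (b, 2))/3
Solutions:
 v(b) = C1*exp(-b/2) + C2*exp(b/2)


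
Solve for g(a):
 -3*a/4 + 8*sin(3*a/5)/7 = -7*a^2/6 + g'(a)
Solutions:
 g(a) = C1 + 7*a^3/18 - 3*a^2/8 - 40*cos(3*a/5)/21


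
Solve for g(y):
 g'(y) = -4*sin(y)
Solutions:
 g(y) = C1 + 4*cos(y)


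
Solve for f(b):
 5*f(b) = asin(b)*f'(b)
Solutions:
 f(b) = C1*exp(5*Integral(1/asin(b), b))


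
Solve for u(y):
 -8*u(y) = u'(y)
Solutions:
 u(y) = C1*exp(-8*y)


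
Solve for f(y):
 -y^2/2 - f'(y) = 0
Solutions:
 f(y) = C1 - y^3/6


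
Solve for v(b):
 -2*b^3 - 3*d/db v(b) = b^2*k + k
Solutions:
 v(b) = C1 - b^4/6 - b^3*k/9 - b*k/3


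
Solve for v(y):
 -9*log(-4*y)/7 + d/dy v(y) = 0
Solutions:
 v(y) = C1 + 9*y*log(-y)/7 + 9*y*(-1 + 2*log(2))/7


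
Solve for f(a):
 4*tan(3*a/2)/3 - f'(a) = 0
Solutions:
 f(a) = C1 - 8*log(cos(3*a/2))/9


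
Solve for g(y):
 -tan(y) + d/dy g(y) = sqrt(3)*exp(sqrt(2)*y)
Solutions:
 g(y) = C1 + sqrt(6)*exp(sqrt(2)*y)/2 - log(cos(y))


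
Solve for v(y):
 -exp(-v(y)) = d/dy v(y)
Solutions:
 v(y) = log(C1 - y)


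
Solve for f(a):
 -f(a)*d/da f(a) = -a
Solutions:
 f(a) = -sqrt(C1 + a^2)
 f(a) = sqrt(C1 + a^2)


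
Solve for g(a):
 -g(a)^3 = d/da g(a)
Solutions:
 g(a) = -sqrt(2)*sqrt(-1/(C1 - a))/2
 g(a) = sqrt(2)*sqrt(-1/(C1 - a))/2


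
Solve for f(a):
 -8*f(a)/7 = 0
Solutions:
 f(a) = 0


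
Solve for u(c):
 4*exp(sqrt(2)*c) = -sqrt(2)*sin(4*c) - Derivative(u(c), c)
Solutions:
 u(c) = C1 - 2*sqrt(2)*exp(sqrt(2)*c) + sqrt(2)*cos(4*c)/4


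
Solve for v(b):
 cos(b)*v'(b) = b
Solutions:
 v(b) = C1 + Integral(b/cos(b), b)


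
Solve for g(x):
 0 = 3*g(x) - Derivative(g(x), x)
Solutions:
 g(x) = C1*exp(3*x)


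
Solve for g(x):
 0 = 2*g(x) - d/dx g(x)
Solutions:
 g(x) = C1*exp(2*x)


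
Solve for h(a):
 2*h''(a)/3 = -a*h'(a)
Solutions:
 h(a) = C1 + C2*erf(sqrt(3)*a/2)


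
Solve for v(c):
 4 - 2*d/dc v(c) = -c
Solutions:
 v(c) = C1 + c^2/4 + 2*c


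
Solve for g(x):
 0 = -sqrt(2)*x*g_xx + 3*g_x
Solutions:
 g(x) = C1 + C2*x^(1 + 3*sqrt(2)/2)


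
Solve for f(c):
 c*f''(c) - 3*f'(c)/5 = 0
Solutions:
 f(c) = C1 + C2*c^(8/5)


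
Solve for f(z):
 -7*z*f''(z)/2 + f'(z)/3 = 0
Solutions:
 f(z) = C1 + C2*z^(23/21)


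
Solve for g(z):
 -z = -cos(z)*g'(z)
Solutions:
 g(z) = C1 + Integral(z/cos(z), z)


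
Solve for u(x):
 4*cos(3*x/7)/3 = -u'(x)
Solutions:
 u(x) = C1 - 28*sin(3*x/7)/9
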